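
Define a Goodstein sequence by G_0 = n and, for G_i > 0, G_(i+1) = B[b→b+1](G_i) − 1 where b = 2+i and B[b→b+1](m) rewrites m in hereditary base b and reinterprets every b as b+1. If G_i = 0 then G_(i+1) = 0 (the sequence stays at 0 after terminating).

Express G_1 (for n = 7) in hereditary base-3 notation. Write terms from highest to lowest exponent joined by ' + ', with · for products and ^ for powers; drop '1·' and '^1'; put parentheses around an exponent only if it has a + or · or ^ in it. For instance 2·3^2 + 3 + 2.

i=0: 7 = 2^2 + 2 + 1 (b=2); 2→3: 3^3 + 3 + 1 = 31; 31−1 = 30
i=1: 30 = 3^3 + 3 (b=3); 3→4: 4^4 + 4 = 260; 260−1 = 259

3^3 + 3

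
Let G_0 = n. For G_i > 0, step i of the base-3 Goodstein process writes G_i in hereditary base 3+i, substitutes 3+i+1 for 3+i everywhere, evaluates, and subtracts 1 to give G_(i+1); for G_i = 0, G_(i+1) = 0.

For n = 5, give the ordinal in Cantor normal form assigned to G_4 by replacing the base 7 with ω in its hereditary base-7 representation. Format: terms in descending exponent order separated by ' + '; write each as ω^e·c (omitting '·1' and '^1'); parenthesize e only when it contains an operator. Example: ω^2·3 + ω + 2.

4

base 3: 5 = 3 + 2; at 4: 4 + 2 = 6; next = 5
base 4: 5 = 4 + 1; at 5: 5 + 1 = 6; next = 5
base 5: 5 = 5; at 6: 6 = 6; next = 5
base 6: 5 = 5; at 7: 5 = 5; next = 4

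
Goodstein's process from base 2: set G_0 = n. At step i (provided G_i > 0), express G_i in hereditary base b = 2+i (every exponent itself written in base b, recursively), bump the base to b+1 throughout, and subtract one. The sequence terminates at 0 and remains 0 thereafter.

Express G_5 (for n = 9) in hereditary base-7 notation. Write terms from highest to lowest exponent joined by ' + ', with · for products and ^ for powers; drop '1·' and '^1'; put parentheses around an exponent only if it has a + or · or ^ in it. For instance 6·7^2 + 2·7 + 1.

3·7^7 + 3·7^3 + 3·7^2 + 3·7

9 —HB2→ 2^(2 + 1) + 1 —bump→ 3^(3 + 1) + 1 = 82 —(−1)→ 81
81 —HB3→ 3^(3 + 1) —bump→ 4^(4 + 1) = 1024 —(−1)→ 1023
1023 —HB4→ 3·4^4 + 3·4^3 + 3·4^2 + 3·4 + 3 —bump→ 3·5^5 + 3·5^3 + 3·5^2 + 3·5 + 3 = 9843 —(−1)→ 9842
9842 —HB5→ 3·5^5 + 3·5^3 + 3·5^2 + 3·5 + 2 —bump→ 3·6^6 + 3·6^3 + 3·6^2 + 3·6 + 2 = 140744 —(−1)→ 140743
140743 —HB6→ 3·6^6 + 3·6^3 + 3·6^2 + 3·6 + 1 —bump→ 3·7^7 + 3·7^3 + 3·7^2 + 3·7 + 1 = 2471827 —(−1)→ 2471826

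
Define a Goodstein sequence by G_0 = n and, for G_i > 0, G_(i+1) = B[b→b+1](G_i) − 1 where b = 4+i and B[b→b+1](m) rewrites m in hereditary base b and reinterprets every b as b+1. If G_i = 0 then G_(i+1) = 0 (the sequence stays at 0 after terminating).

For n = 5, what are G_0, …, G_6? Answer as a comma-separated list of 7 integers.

[0] 5 ≡ 4 + 1 (base 4). Lift 5: 6. −1: 5.
[1] 5 ≡ 5 (base 5). Lift 6: 6. −1: 5.
[2] 5 ≡ 5 (base 6). Lift 7: 5. −1: 4.
[3] 4 ≡ 4 (base 7). Lift 8: 4. −1: 3.
[4] 3 ≡ 3 (base 8). Lift 9: 3. −1: 2.
[5] 2 ≡ 2 (base 9). Lift 10: 2. −1: 1.

5, 5, 5, 4, 3, 2, 1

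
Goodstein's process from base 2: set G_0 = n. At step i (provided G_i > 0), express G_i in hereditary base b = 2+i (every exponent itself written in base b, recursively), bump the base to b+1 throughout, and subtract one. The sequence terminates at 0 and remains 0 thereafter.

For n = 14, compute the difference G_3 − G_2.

17469

G_0=14  [base 2] 2^(2 + 1) + 2^2 + 2  →[2↦3]→  3^(3 + 1) + 3^3 + 3 = 111  −1 ⇒ G_1=110
G_1=110  [base 3] 3^(3 + 1) + 3^3 + 2  →[3↦4]→  4^(4 + 1) + 4^4 + 2 = 1282  −1 ⇒ G_2=1281
G_2=1281  [base 4] 4^(4 + 1) + 4^4 + 1  →[4↦5]→  5^(5 + 1) + 5^5 + 1 = 18751  −1 ⇒ G_3=18750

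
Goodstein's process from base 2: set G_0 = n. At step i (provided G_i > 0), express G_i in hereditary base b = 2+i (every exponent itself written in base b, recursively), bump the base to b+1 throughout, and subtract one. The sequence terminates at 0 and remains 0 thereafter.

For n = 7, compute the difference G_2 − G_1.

G_0 = 7. HB_2(7) = 2^2 + 2 + 1. Bump = 31. G_1 = 30.
G_1 = 30. HB_3(30) = 3^3 + 3. Bump = 260. G_2 = 259.

229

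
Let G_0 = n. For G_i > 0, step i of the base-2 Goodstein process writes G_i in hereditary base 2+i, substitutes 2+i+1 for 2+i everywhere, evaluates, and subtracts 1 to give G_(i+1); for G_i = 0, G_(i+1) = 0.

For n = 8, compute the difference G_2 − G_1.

step 0: 8 = 2^(2 + 1); sub 3 for 2: 3^(3 + 1); = 81; G_1 = 81−1 = 80
step 1: 80 = 2·3^3 + 2·3^2 + 2·3 + 2; sub 4 for 3: 2·4^4 + 2·4^2 + 2·4 + 2; = 554; G_2 = 554−1 = 553

473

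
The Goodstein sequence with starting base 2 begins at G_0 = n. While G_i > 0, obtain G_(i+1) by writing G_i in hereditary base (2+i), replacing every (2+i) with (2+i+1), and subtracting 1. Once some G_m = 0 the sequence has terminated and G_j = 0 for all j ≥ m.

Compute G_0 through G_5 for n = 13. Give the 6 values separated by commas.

13 —HB2→ 2^(2 + 1) + 2^2 + 1 —bump→ 3^(3 + 1) + 3^3 + 1 = 109 —(−1)→ 108
108 —HB3→ 3^(3 + 1) + 3^3 —bump→ 4^(4 + 1) + 4^4 = 1280 —(−1)→ 1279
1279 —HB4→ 4^(4 + 1) + 3·4^3 + 3·4^2 + 3·4 + 3 —bump→ 5^(5 + 1) + 3·5^3 + 3·5^2 + 3·5 + 3 = 16093 —(−1)→ 16092
16092 —HB5→ 5^(5 + 1) + 3·5^3 + 3·5^2 + 3·5 + 2 —bump→ 6^(6 + 1) + 3·6^3 + 3·6^2 + 3·6 + 2 = 280712 —(−1)→ 280711
280711 —HB6→ 6^(6 + 1) + 3·6^3 + 3·6^2 + 3·6 + 1 —bump→ 7^(7 + 1) + 3·7^3 + 3·7^2 + 3·7 + 1 = 5765999 —(−1)→ 5765998

13, 108, 1279, 16092, 280711, 5765998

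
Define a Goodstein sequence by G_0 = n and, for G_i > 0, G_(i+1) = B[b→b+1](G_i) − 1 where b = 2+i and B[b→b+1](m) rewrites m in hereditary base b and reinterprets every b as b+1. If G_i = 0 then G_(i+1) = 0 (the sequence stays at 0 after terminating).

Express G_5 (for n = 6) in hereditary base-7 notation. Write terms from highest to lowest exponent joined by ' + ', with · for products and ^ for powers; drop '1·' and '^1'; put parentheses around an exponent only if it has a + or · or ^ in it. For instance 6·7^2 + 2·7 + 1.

step 0: 6 = 2^2 + 2; sub 3 for 2: 3^3 + 3; = 30; G_1 = 30−1 = 29
step 1: 29 = 3^3 + 2; sub 4 for 3: 4^4 + 2; = 258; G_2 = 258−1 = 257
step 2: 257 = 4^4 + 1; sub 5 for 4: 5^5 + 1; = 3126; G_3 = 3126−1 = 3125
step 3: 3125 = 5^5; sub 6 for 5: 6^6; = 46656; G_4 = 46656−1 = 46655
step 4: 46655 = 5·6^5 + 5·6^4 + 5·6^3 + 5·6^2 + 5·6 + 5; sub 7 for 6: 5·7^5 + 5·7^4 + 5·7^3 + 5·7^2 + 5·7 + 5; = 98040; G_5 = 98040−1 = 98039

5·7^5 + 5·7^4 + 5·7^3 + 5·7^2 + 5·7 + 4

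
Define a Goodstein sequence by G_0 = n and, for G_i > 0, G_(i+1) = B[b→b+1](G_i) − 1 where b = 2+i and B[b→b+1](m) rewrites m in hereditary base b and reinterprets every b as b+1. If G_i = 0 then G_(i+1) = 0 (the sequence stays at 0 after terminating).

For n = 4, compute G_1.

26

G_0=4  [base 2] 2^2  →[2↦3]→  3^3 = 27  −1 ⇒ G_1=26
G_1=26  [base 3] 2·3^2 + 2·3 + 2  →[3↦4]→  2·4^2 + 2·4 + 2 = 42  −1 ⇒ G_2=41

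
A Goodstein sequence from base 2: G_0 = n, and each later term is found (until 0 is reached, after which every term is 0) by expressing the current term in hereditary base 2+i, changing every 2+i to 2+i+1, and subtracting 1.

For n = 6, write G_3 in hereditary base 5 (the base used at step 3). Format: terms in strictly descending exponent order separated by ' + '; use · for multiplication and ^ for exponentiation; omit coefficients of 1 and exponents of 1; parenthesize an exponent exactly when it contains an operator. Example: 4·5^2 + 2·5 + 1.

5^5

base 2: 6 = 2^2 + 2; at 3: 3^3 + 3 = 30; next = 29
base 3: 29 = 3^3 + 2; at 4: 4^4 + 2 = 258; next = 257
base 4: 257 = 4^4 + 1; at 5: 5^5 + 1 = 3126; next = 3125
base 5: 3125 = 5^5; at 6: 6^6 = 46656; next = 46655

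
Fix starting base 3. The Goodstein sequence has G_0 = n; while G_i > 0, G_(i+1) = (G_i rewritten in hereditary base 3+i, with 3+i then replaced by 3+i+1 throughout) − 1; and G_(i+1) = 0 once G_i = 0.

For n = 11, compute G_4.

step 0: 11 = 3^2 + 2; sub 4 for 3: 4^2 + 2; = 18; G_1 = 18−1 = 17
step 1: 17 = 4^2 + 1; sub 5 for 4: 5^2 + 1; = 26; G_2 = 26−1 = 25
step 2: 25 = 5^2; sub 6 for 5: 6^2; = 36; G_3 = 36−1 = 35
step 3: 35 = 5·6 + 5; sub 7 for 6: 5·7 + 5; = 40; G_4 = 40−1 = 39
step 4: 39 = 5·7 + 4; sub 8 for 7: 5·8 + 4; = 44; G_5 = 44−1 = 43

39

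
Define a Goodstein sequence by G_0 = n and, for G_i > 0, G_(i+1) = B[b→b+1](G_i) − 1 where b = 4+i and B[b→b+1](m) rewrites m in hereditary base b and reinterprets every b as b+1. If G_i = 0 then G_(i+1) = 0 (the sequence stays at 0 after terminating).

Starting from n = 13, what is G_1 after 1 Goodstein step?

13 —HB4→ 3·4 + 1 —bump→ 3·5 + 1 = 16 —(−1)→ 15
15 —HB5→ 3·5 —bump→ 3·6 = 18 —(−1)→ 17

15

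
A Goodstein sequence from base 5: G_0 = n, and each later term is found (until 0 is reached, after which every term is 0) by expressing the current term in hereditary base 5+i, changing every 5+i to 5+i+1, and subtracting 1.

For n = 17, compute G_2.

step 0: 17 = 3·5 + 2; sub 6 for 5: 3·6 + 2; = 20; G_1 = 20−1 = 19
step 1: 19 = 3·6 + 1; sub 7 for 6: 3·7 + 1; = 22; G_2 = 22−1 = 21
step 2: 21 = 3·7; sub 8 for 7: 3·8; = 24; G_3 = 24−1 = 23

21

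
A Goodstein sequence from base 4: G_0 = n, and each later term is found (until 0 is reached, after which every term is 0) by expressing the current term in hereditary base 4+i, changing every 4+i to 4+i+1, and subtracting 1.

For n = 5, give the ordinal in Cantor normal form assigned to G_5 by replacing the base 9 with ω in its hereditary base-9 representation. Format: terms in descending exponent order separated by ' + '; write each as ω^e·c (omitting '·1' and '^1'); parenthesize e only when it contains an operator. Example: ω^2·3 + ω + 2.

[0] 5 ≡ 4 + 1 (base 4). Lift 5: 6. −1: 5.
[1] 5 ≡ 5 (base 5). Lift 6: 6. −1: 5.
[2] 5 ≡ 5 (base 6). Lift 7: 5. −1: 4.
[3] 4 ≡ 4 (base 7). Lift 8: 4. −1: 3.
[4] 3 ≡ 3 (base 8). Lift 9: 3. −1: 2.
[5] 2 ≡ 2 (base 9). Lift 10: 2. −1: 1.

2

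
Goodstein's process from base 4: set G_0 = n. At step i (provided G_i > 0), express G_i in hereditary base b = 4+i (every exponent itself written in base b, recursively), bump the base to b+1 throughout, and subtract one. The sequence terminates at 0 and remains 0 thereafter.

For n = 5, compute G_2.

5

base 4: 5 = 4 + 1; at 5: 5 + 1 = 6; next = 5
base 5: 5 = 5; at 6: 6 = 6; next = 5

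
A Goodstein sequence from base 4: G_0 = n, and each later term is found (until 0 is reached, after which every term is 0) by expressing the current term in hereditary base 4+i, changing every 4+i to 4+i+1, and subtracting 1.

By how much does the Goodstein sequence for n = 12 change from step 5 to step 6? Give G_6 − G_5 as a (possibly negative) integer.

1

12 —HB4→ 3·4 —bump→ 3·5 = 15 —(−1)→ 14
14 —HB5→ 2·5 + 4 —bump→ 2·6 + 4 = 16 —(−1)→ 15
15 —HB6→ 2·6 + 3 —bump→ 2·7 + 3 = 17 —(−1)→ 16
16 —HB7→ 2·7 + 2 —bump→ 2·8 + 2 = 18 —(−1)→ 17
17 —HB8→ 2·8 + 1 —bump→ 2·9 + 1 = 19 —(−1)→ 18
18 —HB9→ 2·9 —bump→ 2·10 = 20 —(−1)→ 19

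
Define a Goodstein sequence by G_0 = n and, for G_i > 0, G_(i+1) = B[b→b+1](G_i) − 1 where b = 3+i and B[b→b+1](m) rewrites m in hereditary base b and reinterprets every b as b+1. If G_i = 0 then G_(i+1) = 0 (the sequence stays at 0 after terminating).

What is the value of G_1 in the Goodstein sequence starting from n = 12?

19

(0) 12|_3 = 3^2 + 3 ↦ 4^2 + 4|_4 = 20 ⇒ 19
(1) 19|_4 = 4^2 + 3 ↦ 5^2 + 3|_5 = 28 ⇒ 27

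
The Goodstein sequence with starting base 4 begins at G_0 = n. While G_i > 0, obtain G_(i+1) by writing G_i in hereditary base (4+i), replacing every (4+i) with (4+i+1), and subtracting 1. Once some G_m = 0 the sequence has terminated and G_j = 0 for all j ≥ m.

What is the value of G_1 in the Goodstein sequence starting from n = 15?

base 4: 15 = 3·4 + 3; at 5: 3·5 + 3 = 18; next = 17
base 5: 17 = 3·5 + 2; at 6: 3·6 + 2 = 20; next = 19

17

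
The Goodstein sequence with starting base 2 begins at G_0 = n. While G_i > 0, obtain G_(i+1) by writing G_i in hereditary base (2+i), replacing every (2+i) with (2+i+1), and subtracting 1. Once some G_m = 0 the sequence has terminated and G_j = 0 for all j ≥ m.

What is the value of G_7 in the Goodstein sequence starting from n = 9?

[0] 9 ≡ 2^(2 + 1) + 1 (base 2). Lift 3: 82. −1: 81.
[1] 81 ≡ 3^(3 + 1) (base 3). Lift 4: 1024. −1: 1023.
[2] 1023 ≡ 3·4^4 + 3·4^3 + 3·4^2 + 3·4 + 3 (base 4). Lift 5: 9843. −1: 9842.
[3] 9842 ≡ 3·5^5 + 3·5^3 + 3·5^2 + 3·5 + 2 (base 5). Lift 6: 140744. −1: 140743.
[4] 140743 ≡ 3·6^6 + 3·6^3 + 3·6^2 + 3·6 + 1 (base 6). Lift 7: 2471827. −1: 2471826.
[5] 2471826 ≡ 3·7^7 + 3·7^3 + 3·7^2 + 3·7 (base 7). Lift 8: 50333400. −1: 50333399.
[6] 50333399 ≡ 3·8^8 + 3·8^3 + 3·8^2 + 2·8 + 7 (base 8). Lift 9: 1162263922. −1: 1162263921.
[7] 1162263921 ≡ 3·9^9 + 3·9^3 + 3·9^2 + 2·9 + 6 (base 9). Lift 10: 30000003326. −1: 30000003325.

1162263921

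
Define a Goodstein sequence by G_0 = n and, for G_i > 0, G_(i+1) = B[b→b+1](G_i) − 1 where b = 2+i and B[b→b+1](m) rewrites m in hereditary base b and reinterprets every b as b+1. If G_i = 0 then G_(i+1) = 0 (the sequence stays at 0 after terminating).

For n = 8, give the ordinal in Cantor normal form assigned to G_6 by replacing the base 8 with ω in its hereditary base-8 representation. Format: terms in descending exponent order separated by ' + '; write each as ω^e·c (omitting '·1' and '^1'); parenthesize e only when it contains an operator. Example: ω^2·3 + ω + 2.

8 —HB2→ 2^(2 + 1) —bump→ 3^(3 + 1) = 81 —(−1)→ 80
80 —HB3→ 2·3^3 + 2·3^2 + 2·3 + 2 —bump→ 2·4^4 + 2·4^2 + 2·4 + 2 = 554 —(−1)→ 553
553 —HB4→ 2·4^4 + 2·4^2 + 2·4 + 1 —bump→ 2·5^5 + 2·5^2 + 2·5 + 1 = 6311 —(−1)→ 6310
6310 —HB5→ 2·5^5 + 2·5^2 + 2·5 —bump→ 2·6^6 + 2·6^2 + 2·6 = 93396 —(−1)→ 93395
93395 —HB6→ 2·6^6 + 2·6^2 + 6 + 5 —bump→ 2·7^7 + 2·7^2 + 7 + 5 = 1647196 —(−1)→ 1647195
1647195 —HB7→ 2·7^7 + 2·7^2 + 7 + 4 —bump→ 2·8^8 + 2·8^2 + 8 + 4 = 33554572 —(−1)→ 33554571
33554571 —HB8→ 2·8^8 + 2·8^2 + 8 + 3 —bump→ 2·9^9 + 2·9^2 + 9 + 3 = 774841152 —(−1)→ 774841151

ω^ω·2 + ω^2·2 + ω + 3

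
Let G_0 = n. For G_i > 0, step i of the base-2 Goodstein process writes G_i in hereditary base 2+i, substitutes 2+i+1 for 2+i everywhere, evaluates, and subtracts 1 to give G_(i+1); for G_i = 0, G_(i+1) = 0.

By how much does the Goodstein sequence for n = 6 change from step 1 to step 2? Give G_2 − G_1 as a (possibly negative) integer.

228

step 0: 6 = 2^2 + 2; sub 3 for 2: 3^3 + 3; = 30; G_1 = 30−1 = 29
step 1: 29 = 3^3 + 2; sub 4 for 3: 4^4 + 2; = 258; G_2 = 258−1 = 257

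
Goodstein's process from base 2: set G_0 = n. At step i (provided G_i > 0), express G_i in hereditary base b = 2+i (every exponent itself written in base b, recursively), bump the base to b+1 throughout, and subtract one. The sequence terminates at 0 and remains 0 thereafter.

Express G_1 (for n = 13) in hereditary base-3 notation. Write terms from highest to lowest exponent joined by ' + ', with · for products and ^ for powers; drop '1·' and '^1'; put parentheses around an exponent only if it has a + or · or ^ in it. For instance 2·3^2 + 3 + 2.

13 —HB2→ 2^(2 + 1) + 2^2 + 1 —bump→ 3^(3 + 1) + 3^3 + 1 = 109 —(−1)→ 108
108 —HB3→ 3^(3 + 1) + 3^3 —bump→ 4^(4 + 1) + 4^4 = 1280 —(−1)→ 1279

3^(3 + 1) + 3^3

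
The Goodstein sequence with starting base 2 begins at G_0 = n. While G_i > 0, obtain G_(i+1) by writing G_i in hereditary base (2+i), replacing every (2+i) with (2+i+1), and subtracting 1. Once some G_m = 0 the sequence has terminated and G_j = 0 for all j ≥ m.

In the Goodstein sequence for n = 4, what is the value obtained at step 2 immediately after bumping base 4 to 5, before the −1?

61

[0] 4 ≡ 2^2 (base 2). Lift 3: 27. −1: 26.
[1] 26 ≡ 2·3^2 + 2·3 + 2 (base 3). Lift 4: 42. −1: 41.
[2] 41 ≡ 2·4^2 + 2·4 + 1 (base 4). Lift 5: 61. −1: 60.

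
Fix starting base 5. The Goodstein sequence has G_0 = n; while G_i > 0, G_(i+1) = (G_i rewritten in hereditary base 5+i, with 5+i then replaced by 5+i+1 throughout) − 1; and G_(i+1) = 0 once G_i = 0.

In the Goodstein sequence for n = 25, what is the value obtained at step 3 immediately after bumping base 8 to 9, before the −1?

48

25 —HB5→ 5^2 —bump→ 6^2 = 36 —(−1)→ 35
35 —HB6→ 5·6 + 5 —bump→ 5·7 + 5 = 40 —(−1)→ 39
39 —HB7→ 5·7 + 4 —bump→ 5·8 + 4 = 44 —(−1)→ 43
43 —HB8→ 5·8 + 3 —bump→ 5·9 + 3 = 48 —(−1)→ 47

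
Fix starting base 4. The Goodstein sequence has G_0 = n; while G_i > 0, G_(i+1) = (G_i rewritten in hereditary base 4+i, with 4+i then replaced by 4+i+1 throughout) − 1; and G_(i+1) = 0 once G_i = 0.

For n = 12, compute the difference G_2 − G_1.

1

step 0: 12 = 3·4; sub 5 for 4: 3·5; = 15; G_1 = 15−1 = 14
step 1: 14 = 2·5 + 4; sub 6 for 5: 2·6 + 4; = 16; G_2 = 16−1 = 15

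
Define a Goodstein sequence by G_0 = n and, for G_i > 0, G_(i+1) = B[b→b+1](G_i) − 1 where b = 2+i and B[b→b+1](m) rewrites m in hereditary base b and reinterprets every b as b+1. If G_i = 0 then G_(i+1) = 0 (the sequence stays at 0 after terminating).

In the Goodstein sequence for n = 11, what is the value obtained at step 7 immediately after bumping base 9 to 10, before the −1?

70077777776

[0] 11 ≡ 2^(2 + 1) + 2 + 1 (base 2). Lift 3: 85. −1: 84.
[1] 84 ≡ 3^(3 + 1) + 3 (base 3). Lift 4: 1028. −1: 1027.
[2] 1027 ≡ 4^(4 + 1) + 3 (base 4). Lift 5: 15628. −1: 15627.
[3] 15627 ≡ 5^(5 + 1) + 2 (base 5). Lift 6: 279938. −1: 279937.
[4] 279937 ≡ 6^(6 + 1) + 1 (base 6). Lift 7: 5764802. −1: 5764801.
[5] 5764801 ≡ 7^(7 + 1) (base 7). Lift 8: 134217728. −1: 134217727.
[6] 134217727 ≡ 7·8^8 + 7·8^7 + 7·8^6 + 7·8^5 + 7·8^4 + 7·8^3 + 7·8^2 + 7·8 + 7 (base 8). Lift 9: 2749609303. −1: 2749609302.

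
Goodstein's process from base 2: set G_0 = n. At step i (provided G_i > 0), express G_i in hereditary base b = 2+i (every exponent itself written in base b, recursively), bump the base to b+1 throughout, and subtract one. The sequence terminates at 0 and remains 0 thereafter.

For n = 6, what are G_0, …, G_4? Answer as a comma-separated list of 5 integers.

6, 29, 257, 3125, 46655

(0) 6|_2 = 2^2 + 2 ↦ 3^3 + 3|_3 = 30 ⇒ 29
(1) 29|_3 = 3^3 + 2 ↦ 4^4 + 2|_4 = 258 ⇒ 257
(2) 257|_4 = 4^4 + 1 ↦ 5^5 + 1|_5 = 3126 ⇒ 3125
(3) 3125|_5 = 5^5 ↦ 6^6|_6 = 46656 ⇒ 46655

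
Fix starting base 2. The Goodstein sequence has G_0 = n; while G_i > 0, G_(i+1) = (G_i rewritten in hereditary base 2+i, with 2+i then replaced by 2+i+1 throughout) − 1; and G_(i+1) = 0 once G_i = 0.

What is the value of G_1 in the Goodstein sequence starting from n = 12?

(0) 12|_2 = 2^(2 + 1) + 2^2 ↦ 3^(3 + 1) + 3^3|_3 = 108 ⇒ 107
(1) 107|_3 = 3^(3 + 1) + 2·3^2 + 2·3 + 2 ↦ 4^(4 + 1) + 2·4^2 + 2·4 + 2|_4 = 1066 ⇒ 1065

107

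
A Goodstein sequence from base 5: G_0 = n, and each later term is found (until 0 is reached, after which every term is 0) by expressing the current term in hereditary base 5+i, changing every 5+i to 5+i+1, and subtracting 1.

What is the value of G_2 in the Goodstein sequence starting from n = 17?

G_0=17  [base 5] 3·5 + 2  →[5↦6]→  3·6 + 2 = 20  −1 ⇒ G_1=19
G_1=19  [base 6] 3·6 + 1  →[6↦7]→  3·7 + 1 = 22  −1 ⇒ G_2=21
G_2=21  [base 7] 3·7  →[7↦8]→  3·8 = 24  −1 ⇒ G_3=23

21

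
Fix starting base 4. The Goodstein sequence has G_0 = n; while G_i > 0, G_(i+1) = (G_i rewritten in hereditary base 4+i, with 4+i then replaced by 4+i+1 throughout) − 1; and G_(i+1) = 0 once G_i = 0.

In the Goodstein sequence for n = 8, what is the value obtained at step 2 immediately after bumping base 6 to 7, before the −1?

step 0: 8 = 2·4; sub 5 for 4: 2·5; = 10; G_1 = 10−1 = 9
step 1: 9 = 5 + 4; sub 6 for 5: 6 + 4; = 10; G_2 = 10−1 = 9

10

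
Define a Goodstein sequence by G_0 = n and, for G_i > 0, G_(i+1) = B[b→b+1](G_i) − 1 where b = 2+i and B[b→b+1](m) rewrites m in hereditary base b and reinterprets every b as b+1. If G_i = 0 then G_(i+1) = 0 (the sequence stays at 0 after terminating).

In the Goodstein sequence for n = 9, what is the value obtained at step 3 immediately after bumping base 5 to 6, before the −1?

(0) 9|_2 = 2^(2 + 1) + 1 ↦ 3^(3 + 1) + 1|_3 = 82 ⇒ 81
(1) 81|_3 = 3^(3 + 1) ↦ 4^(4 + 1)|_4 = 1024 ⇒ 1023
(2) 1023|_4 = 3·4^4 + 3·4^3 + 3·4^2 + 3·4 + 3 ↦ 3·5^5 + 3·5^3 + 3·5^2 + 3·5 + 3|_5 = 9843 ⇒ 9842
(3) 9842|_5 = 3·5^5 + 3·5^3 + 3·5^2 + 3·5 + 2 ↦ 3·6^6 + 3·6^3 + 3·6^2 + 3·6 + 2|_6 = 140744 ⇒ 140743

140744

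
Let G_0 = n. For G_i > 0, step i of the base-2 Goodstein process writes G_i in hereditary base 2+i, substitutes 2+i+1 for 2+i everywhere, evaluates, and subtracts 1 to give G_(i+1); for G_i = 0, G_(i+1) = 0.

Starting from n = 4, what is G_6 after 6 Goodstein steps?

G_0=4  [base 2] 2^2  →[2↦3]→  3^3 = 27  −1 ⇒ G_1=26
G_1=26  [base 3] 2·3^2 + 2·3 + 2  →[3↦4]→  2·4^2 + 2·4 + 2 = 42  −1 ⇒ G_2=41
G_2=41  [base 4] 2·4^2 + 2·4 + 1  →[4↦5]→  2·5^2 + 2·5 + 1 = 61  −1 ⇒ G_3=60
G_3=60  [base 5] 2·5^2 + 2·5  →[5↦6]→  2·6^2 + 2·6 = 84  −1 ⇒ G_4=83
G_4=83  [base 6] 2·6^2 + 6 + 5  →[6↦7]→  2·7^2 + 7 + 5 = 110  −1 ⇒ G_5=109
G_5=109  [base 7] 2·7^2 + 7 + 4  →[7↦8]→  2·8^2 + 8 + 4 = 140  −1 ⇒ G_6=139
G_6=139  [base 8] 2·8^2 + 8 + 3  →[8↦9]→  2·9^2 + 9 + 3 = 174  −1 ⇒ G_7=173

139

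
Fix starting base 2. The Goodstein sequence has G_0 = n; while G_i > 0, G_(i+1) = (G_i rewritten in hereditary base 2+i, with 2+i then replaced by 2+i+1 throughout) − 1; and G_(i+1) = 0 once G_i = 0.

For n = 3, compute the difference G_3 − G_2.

base 2: 3 = 2 + 1; at 3: 3 + 1 = 4; next = 3
base 3: 3 = 3; at 4: 4 = 4; next = 3
base 4: 3 = 3; at 5: 3 = 3; next = 2

-1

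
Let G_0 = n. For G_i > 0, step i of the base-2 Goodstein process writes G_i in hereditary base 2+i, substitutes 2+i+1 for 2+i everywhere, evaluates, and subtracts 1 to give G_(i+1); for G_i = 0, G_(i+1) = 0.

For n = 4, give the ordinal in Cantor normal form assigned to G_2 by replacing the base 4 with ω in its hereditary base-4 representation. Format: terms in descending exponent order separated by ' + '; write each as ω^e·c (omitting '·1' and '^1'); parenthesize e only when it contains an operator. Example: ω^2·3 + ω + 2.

ω^2·2 + ω·2 + 1

[0] 4 ≡ 2^2 (base 2). Lift 3: 27. −1: 26.
[1] 26 ≡ 2·3^2 + 2·3 + 2 (base 3). Lift 4: 42. −1: 41.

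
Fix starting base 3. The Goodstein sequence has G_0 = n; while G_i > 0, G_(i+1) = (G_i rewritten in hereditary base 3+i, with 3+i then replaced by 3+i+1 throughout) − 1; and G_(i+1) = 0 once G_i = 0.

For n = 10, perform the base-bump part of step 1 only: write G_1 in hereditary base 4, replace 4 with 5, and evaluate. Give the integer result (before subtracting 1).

G_0=10  [base 3] 3^2 + 1  →[3↦4]→  4^2 + 1 = 17  −1 ⇒ G_1=16
G_1=16  [base 4] 4^2  →[4↦5]→  5^2 = 25  −1 ⇒ G_2=24

25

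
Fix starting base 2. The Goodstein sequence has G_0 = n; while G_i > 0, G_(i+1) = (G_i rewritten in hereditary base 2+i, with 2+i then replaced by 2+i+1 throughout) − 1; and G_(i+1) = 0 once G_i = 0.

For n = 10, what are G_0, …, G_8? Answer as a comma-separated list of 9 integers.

G_0=10  [base 2] 2^(2 + 1) + 2  →[2↦3]→  3^(3 + 1) + 3 = 84  −1 ⇒ G_1=83
G_1=83  [base 3] 3^(3 + 1) + 2  →[3↦4]→  4^(4 + 1) + 2 = 1026  −1 ⇒ G_2=1025
G_2=1025  [base 4] 4^(4 + 1) + 1  →[4↦5]→  5^(5 + 1) + 1 = 15626  −1 ⇒ G_3=15625
G_3=15625  [base 5] 5^(5 + 1)  →[5↦6]→  6^(6 + 1) = 279936  −1 ⇒ G_4=279935
G_4=279935  [base 6] 5·6^6 + 5·6^5 + 5·6^4 + 5·6^3 + 5·6^2 + 5·6 + 5  →[6↦7]→  5·7^7 + 5·7^5 + 5·7^4 + 5·7^3 + 5·7^2 + 5·7 + 5 = 4215755  −1 ⇒ G_5=4215754
G_5=4215754  [base 7] 5·7^7 + 5·7^5 + 5·7^4 + 5·7^3 + 5·7^2 + 5·7 + 4  →[7↦8]→  5·8^8 + 5·8^5 + 5·8^4 + 5·8^3 + 5·8^2 + 5·8 + 4 = 84073324  −1 ⇒ G_6=84073323
G_6=84073323  [base 8] 5·8^8 + 5·8^5 + 5·8^4 + 5·8^3 + 5·8^2 + 5·8 + 3  →[8↦9]→  5·9^9 + 5·9^5 + 5·9^4 + 5·9^3 + 5·9^2 + 5·9 + 3 = 1937434593  −1 ⇒ G_7=1937434592
G_7=1937434592  [base 9] 5·9^9 + 5·9^5 + 5·9^4 + 5·9^3 + 5·9^2 + 5·9 + 2  →[9↦10]→  5·10^10 + 5·10^5 + 5·10^4 + 5·10^3 + 5·10^2 + 5·10 + 2 = 50000555552  −1 ⇒ G_8=50000555551

10, 83, 1025, 15625, 279935, 4215754, 84073323, 1937434592, 50000555551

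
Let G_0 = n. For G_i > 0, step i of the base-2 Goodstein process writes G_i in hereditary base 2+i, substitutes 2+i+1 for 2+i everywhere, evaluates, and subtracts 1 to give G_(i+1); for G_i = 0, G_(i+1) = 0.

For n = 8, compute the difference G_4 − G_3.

G_0 = 8. HB_2(8) = 2^(2 + 1). Bump = 81. G_1 = 80.
G_1 = 80. HB_3(80) = 2·3^3 + 2·3^2 + 2·3 + 2. Bump = 554. G_2 = 553.
G_2 = 553. HB_4(553) = 2·4^4 + 2·4^2 + 2·4 + 1. Bump = 6311. G_3 = 6310.
G_3 = 6310. HB_5(6310) = 2·5^5 + 2·5^2 + 2·5. Bump = 93396. G_4 = 93395.

87085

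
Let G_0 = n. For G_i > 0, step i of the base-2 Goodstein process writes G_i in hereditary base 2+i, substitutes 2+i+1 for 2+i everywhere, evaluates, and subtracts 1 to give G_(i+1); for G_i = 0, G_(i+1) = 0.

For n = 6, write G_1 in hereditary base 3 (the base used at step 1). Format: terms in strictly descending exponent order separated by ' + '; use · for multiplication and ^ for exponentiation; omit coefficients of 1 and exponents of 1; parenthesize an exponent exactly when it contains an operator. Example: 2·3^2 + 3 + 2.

3^3 + 2

(0) 6|_2 = 2^2 + 2 ↦ 3^3 + 3|_3 = 30 ⇒ 29
(1) 29|_3 = 3^3 + 2 ↦ 4^4 + 2|_4 = 258 ⇒ 257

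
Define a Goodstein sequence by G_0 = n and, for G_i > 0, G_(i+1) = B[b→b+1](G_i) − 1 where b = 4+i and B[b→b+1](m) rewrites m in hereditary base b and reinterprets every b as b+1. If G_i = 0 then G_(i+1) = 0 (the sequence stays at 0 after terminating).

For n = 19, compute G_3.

49

base 4: 19 = 4^2 + 3; at 5: 5^2 + 3 = 28; next = 27
base 5: 27 = 5^2 + 2; at 6: 6^2 + 2 = 38; next = 37
base 6: 37 = 6^2 + 1; at 7: 7^2 + 1 = 50; next = 49
base 7: 49 = 7^2; at 8: 8^2 = 64; next = 63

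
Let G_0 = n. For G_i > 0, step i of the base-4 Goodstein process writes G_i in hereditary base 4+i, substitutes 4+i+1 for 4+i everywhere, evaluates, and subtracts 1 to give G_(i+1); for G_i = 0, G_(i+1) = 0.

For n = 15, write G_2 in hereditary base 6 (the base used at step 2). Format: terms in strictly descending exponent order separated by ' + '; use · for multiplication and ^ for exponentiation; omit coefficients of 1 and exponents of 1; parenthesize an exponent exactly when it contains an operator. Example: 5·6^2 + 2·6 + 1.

[0] 15 ≡ 3·4 + 3 (base 4). Lift 5: 18. −1: 17.
[1] 17 ≡ 3·5 + 2 (base 5). Lift 6: 20. −1: 19.
[2] 19 ≡ 3·6 + 1 (base 6). Lift 7: 22. −1: 21.

3·6 + 1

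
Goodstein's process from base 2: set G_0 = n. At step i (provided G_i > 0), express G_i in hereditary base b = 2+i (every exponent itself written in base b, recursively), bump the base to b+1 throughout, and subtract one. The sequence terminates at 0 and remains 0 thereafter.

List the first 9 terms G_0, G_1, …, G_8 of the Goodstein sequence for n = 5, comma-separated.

5 —HB2→ 2^2 + 1 —bump→ 3^3 + 1 = 28 —(−1)→ 27
27 —HB3→ 3^3 —bump→ 4^4 = 256 —(−1)→ 255
255 —HB4→ 3·4^3 + 3·4^2 + 3·4 + 3 —bump→ 3·5^3 + 3·5^2 + 3·5 + 3 = 468 —(−1)→ 467
467 —HB5→ 3·5^3 + 3·5^2 + 3·5 + 2 —bump→ 3·6^3 + 3·6^2 + 3·6 + 2 = 776 —(−1)→ 775
775 —HB6→ 3·6^3 + 3·6^2 + 3·6 + 1 —bump→ 3·7^3 + 3·7^2 + 3·7 + 1 = 1198 —(−1)→ 1197
1197 —HB7→ 3·7^3 + 3·7^2 + 3·7 —bump→ 3·8^3 + 3·8^2 + 3·8 = 1752 —(−1)→ 1751
1751 —HB8→ 3·8^3 + 3·8^2 + 2·8 + 7 —bump→ 3·9^3 + 3·9^2 + 2·9 + 7 = 2455 —(−1)→ 2454
2454 —HB9→ 3·9^3 + 3·9^2 + 2·9 + 6 —bump→ 3·10^3 + 3·10^2 + 2·10 + 6 = 3326 —(−1)→ 3325

5, 27, 255, 467, 775, 1197, 1751, 2454, 3325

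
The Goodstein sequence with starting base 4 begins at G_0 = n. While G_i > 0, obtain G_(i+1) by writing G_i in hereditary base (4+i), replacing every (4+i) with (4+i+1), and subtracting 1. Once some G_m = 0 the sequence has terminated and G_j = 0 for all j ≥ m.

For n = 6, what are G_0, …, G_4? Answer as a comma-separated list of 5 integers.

6 —HB4→ 4 + 2 —bump→ 5 + 2 = 7 —(−1)→ 6
6 —HB5→ 5 + 1 —bump→ 6 + 1 = 7 —(−1)→ 6
6 —HB6→ 6 —bump→ 7 = 7 —(−1)→ 6
6 —HB7→ 6 —bump→ 6 = 6 —(−1)→ 5

6, 6, 6, 6, 5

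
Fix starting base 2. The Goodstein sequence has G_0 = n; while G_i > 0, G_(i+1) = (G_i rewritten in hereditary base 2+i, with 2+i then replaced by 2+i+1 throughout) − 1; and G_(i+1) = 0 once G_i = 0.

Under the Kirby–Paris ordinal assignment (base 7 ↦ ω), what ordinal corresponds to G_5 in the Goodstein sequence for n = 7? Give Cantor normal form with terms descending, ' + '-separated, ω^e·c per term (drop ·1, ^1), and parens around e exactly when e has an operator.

ω^ω

(0) 7|_2 = 2^2 + 2 + 1 ↦ 3^3 + 3 + 1|_3 = 31 ⇒ 30
(1) 30|_3 = 3^3 + 3 ↦ 4^4 + 4|_4 = 260 ⇒ 259
(2) 259|_4 = 4^4 + 3 ↦ 5^5 + 3|_5 = 3128 ⇒ 3127
(3) 3127|_5 = 5^5 + 2 ↦ 6^6 + 2|_6 = 46658 ⇒ 46657
(4) 46657|_6 = 6^6 + 1 ↦ 7^7 + 1|_7 = 823544 ⇒ 823543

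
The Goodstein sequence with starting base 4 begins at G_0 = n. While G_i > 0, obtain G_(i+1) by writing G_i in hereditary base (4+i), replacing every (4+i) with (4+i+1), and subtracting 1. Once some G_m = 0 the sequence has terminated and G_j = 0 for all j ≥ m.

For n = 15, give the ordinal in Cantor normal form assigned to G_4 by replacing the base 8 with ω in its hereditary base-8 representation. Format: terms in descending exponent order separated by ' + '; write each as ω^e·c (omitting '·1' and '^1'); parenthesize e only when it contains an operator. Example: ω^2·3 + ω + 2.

ω·2 + 7

base 4: 15 = 3·4 + 3; at 5: 3·5 + 3 = 18; next = 17
base 5: 17 = 3·5 + 2; at 6: 3·6 + 2 = 20; next = 19
base 6: 19 = 3·6 + 1; at 7: 3·7 + 1 = 22; next = 21
base 7: 21 = 3·7; at 8: 3·8 = 24; next = 23
base 8: 23 = 2·8 + 7; at 9: 2·9 + 7 = 25; next = 24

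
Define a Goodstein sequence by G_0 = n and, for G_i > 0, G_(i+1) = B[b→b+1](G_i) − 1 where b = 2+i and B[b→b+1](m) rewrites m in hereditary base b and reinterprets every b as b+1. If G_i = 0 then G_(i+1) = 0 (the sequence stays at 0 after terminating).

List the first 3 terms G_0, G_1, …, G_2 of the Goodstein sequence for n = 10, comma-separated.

10, 83, 1025

(0) 10|_2 = 2^(2 + 1) + 2 ↦ 3^(3 + 1) + 3|_3 = 84 ⇒ 83
(1) 83|_3 = 3^(3 + 1) + 2 ↦ 4^(4 + 1) + 2|_4 = 1026 ⇒ 1025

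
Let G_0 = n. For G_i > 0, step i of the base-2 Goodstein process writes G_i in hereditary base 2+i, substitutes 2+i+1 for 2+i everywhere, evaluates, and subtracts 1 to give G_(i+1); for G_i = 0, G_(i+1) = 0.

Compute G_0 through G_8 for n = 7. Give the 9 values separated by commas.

G_0=7  [base 2] 2^2 + 2 + 1  →[2↦3]→  3^3 + 3 + 1 = 31  −1 ⇒ G_1=30
G_1=30  [base 3] 3^3 + 3  →[3↦4]→  4^4 + 4 = 260  −1 ⇒ G_2=259
G_2=259  [base 4] 4^4 + 3  →[4↦5]→  5^5 + 3 = 3128  −1 ⇒ G_3=3127
G_3=3127  [base 5] 5^5 + 2  →[5↦6]→  6^6 + 2 = 46658  −1 ⇒ G_4=46657
G_4=46657  [base 6] 6^6 + 1  →[6↦7]→  7^7 + 1 = 823544  −1 ⇒ G_5=823543
G_5=823543  [base 7] 7^7  →[7↦8]→  8^8 = 16777216  −1 ⇒ G_6=16777215
G_6=16777215  [base 8] 7·8^7 + 7·8^6 + 7·8^5 + 7·8^4 + 7·8^3 + 7·8^2 + 7·8 + 7  →[8↦9]→  7·9^7 + 7·9^6 + 7·9^5 + 7·9^4 + 7·9^3 + 7·9^2 + 7·9 + 7 = 37665880  −1 ⇒ G_7=37665879
G_7=37665879  [base 9] 7·9^7 + 7·9^6 + 7·9^5 + 7·9^4 + 7·9^3 + 7·9^2 + 7·9 + 6  →[9↦10]→  7·10^7 + 7·10^6 + 7·10^5 + 7·10^4 + 7·10^3 + 7·10^2 + 7·10 + 6 = 77777776  −1 ⇒ G_8=77777775

7, 30, 259, 3127, 46657, 823543, 16777215, 37665879, 77777775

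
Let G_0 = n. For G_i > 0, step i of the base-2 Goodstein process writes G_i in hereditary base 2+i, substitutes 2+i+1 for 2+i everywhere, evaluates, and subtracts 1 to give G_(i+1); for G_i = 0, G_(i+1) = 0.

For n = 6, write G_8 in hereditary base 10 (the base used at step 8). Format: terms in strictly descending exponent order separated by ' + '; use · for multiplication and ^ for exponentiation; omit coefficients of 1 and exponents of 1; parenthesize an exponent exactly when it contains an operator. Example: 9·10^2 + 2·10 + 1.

G_0=6  [base 2] 2^2 + 2  →[2↦3]→  3^3 + 3 = 30  −1 ⇒ G_1=29
G_1=29  [base 3] 3^3 + 2  →[3↦4]→  4^4 + 2 = 258  −1 ⇒ G_2=257
G_2=257  [base 4] 4^4 + 1  →[4↦5]→  5^5 + 1 = 3126  −1 ⇒ G_3=3125
G_3=3125  [base 5] 5^5  →[5↦6]→  6^6 = 46656  −1 ⇒ G_4=46655
G_4=46655  [base 6] 5·6^5 + 5·6^4 + 5·6^3 + 5·6^2 + 5·6 + 5  →[6↦7]→  5·7^5 + 5·7^4 + 5·7^3 + 5·7^2 + 5·7 + 5 = 98040  −1 ⇒ G_5=98039
G_5=98039  [base 7] 5·7^5 + 5·7^4 + 5·7^3 + 5·7^2 + 5·7 + 4  →[7↦8]→  5·8^5 + 5·8^4 + 5·8^3 + 5·8^2 + 5·8 + 4 = 187244  −1 ⇒ G_6=187243
G_6=187243  [base 8] 5·8^5 + 5·8^4 + 5·8^3 + 5·8^2 + 5·8 + 3  →[8↦9]→  5·9^5 + 5·9^4 + 5·9^3 + 5·9^2 + 5·9 + 3 = 332148  −1 ⇒ G_7=332147
G_7=332147  [base 9] 5·9^5 + 5·9^4 + 5·9^3 + 5·9^2 + 5·9 + 2  →[9↦10]→  5·10^5 + 5·10^4 + 5·10^3 + 5·10^2 + 5·10 + 2 = 555552  −1 ⇒ G_8=555551
G_8=555551  [base 10] 5·10^5 + 5·10^4 + 5·10^3 + 5·10^2 + 5·10 + 1  →[10↦11]→  5·11^5 + 5·11^4 + 5·11^3 + 5·11^2 + 5·11 + 1 = 885776  −1 ⇒ G_9=885775

5·10^5 + 5·10^4 + 5·10^3 + 5·10^2 + 5·10 + 1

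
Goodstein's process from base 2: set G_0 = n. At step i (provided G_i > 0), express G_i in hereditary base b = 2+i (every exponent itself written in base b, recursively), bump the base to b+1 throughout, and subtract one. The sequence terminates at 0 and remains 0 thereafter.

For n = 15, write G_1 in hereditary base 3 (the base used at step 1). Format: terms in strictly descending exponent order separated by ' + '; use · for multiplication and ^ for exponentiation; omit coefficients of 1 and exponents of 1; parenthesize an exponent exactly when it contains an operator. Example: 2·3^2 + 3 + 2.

3^(3 + 1) + 3^3 + 3

15 —HB2→ 2^(2 + 1) + 2^2 + 2 + 1 —bump→ 3^(3 + 1) + 3^3 + 3 + 1 = 112 —(−1)→ 111
111 —HB3→ 3^(3 + 1) + 3^3 + 3 —bump→ 4^(4 + 1) + 4^4 + 4 = 1284 —(−1)→ 1283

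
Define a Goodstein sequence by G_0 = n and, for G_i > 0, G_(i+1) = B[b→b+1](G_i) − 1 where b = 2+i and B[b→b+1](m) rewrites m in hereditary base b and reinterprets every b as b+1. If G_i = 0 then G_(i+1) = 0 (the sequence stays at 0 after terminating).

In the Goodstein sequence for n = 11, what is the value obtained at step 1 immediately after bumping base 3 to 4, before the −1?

1028

G_0 = 11. HB_2(11) = 2^(2 + 1) + 2 + 1. Bump = 85. G_1 = 84.
G_1 = 84. HB_3(84) = 3^(3 + 1) + 3. Bump = 1028. G_2 = 1027.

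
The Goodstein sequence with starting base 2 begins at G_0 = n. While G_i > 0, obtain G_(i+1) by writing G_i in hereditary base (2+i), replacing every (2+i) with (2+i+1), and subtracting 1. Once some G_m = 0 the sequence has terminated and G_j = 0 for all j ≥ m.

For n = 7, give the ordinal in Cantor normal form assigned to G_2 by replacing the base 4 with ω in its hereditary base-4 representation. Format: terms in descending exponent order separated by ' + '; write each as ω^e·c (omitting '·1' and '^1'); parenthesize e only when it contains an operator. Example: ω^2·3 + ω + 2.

i=0: 7 = 2^2 + 2 + 1 (b=2); 2→3: 3^3 + 3 + 1 = 31; 31−1 = 30
i=1: 30 = 3^3 + 3 (b=3); 3→4: 4^4 + 4 = 260; 260−1 = 259
i=2: 259 = 4^4 + 3 (b=4); 4→5: 5^5 + 3 = 3128; 3128−1 = 3127

ω^ω + 3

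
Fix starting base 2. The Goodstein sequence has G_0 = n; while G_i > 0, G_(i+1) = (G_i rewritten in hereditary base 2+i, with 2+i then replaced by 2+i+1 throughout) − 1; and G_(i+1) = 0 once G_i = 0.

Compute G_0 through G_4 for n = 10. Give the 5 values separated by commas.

10, 83, 1025, 15625, 279935

(0) 10|_2 = 2^(2 + 1) + 2 ↦ 3^(3 + 1) + 3|_3 = 84 ⇒ 83
(1) 83|_3 = 3^(3 + 1) + 2 ↦ 4^(4 + 1) + 2|_4 = 1026 ⇒ 1025
(2) 1025|_4 = 4^(4 + 1) + 1 ↦ 5^(5 + 1) + 1|_5 = 15626 ⇒ 15625
(3) 15625|_5 = 5^(5 + 1) ↦ 6^(6 + 1)|_6 = 279936 ⇒ 279935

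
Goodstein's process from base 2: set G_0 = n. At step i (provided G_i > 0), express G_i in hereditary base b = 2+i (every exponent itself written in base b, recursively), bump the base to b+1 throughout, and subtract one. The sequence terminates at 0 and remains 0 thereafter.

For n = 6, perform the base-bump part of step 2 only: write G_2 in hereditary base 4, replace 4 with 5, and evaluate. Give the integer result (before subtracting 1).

3126

[0] 6 ≡ 2^2 + 2 (base 2). Lift 3: 30. −1: 29.
[1] 29 ≡ 3^3 + 2 (base 3). Lift 4: 258. −1: 257.
[2] 257 ≡ 4^4 + 1 (base 4). Lift 5: 3126. −1: 3125.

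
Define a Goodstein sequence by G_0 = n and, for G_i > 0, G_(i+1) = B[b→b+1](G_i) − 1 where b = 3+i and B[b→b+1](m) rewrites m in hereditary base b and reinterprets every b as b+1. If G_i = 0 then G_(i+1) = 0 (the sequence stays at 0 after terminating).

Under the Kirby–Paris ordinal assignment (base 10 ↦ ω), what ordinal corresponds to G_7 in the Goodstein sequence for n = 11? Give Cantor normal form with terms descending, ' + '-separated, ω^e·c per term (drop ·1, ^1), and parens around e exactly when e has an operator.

ω·5 + 1

G_0=11  [base 3] 3^2 + 2  →[3↦4]→  4^2 + 2 = 18  −1 ⇒ G_1=17
G_1=17  [base 4] 4^2 + 1  →[4↦5]→  5^2 + 1 = 26  −1 ⇒ G_2=25
G_2=25  [base 5] 5^2  →[5↦6]→  6^2 = 36  −1 ⇒ G_3=35
G_3=35  [base 6] 5·6 + 5  →[6↦7]→  5·7 + 5 = 40  −1 ⇒ G_4=39
G_4=39  [base 7] 5·7 + 4  →[7↦8]→  5·8 + 4 = 44  −1 ⇒ G_5=43
G_5=43  [base 8] 5·8 + 3  →[8↦9]→  5·9 + 3 = 48  −1 ⇒ G_6=47
G_6=47  [base 9] 5·9 + 2  →[9↦10]→  5·10 + 2 = 52  −1 ⇒ G_7=51
G_7=51  [base 10] 5·10 + 1  →[10↦11]→  5·11 + 1 = 56  −1 ⇒ G_8=55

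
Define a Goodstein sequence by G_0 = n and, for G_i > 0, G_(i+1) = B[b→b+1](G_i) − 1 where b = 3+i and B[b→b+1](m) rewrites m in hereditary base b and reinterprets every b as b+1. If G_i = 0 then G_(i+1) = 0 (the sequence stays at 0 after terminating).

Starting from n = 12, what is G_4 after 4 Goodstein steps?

49

i=0: 12 = 3^2 + 3 (b=3); 3→4: 4^2 + 4 = 20; 20−1 = 19
i=1: 19 = 4^2 + 3 (b=4); 4→5: 5^2 + 3 = 28; 28−1 = 27
i=2: 27 = 5^2 + 2 (b=5); 5→6: 6^2 + 2 = 38; 38−1 = 37
i=3: 37 = 6^2 + 1 (b=6); 6→7: 7^2 + 1 = 50; 50−1 = 49
i=4: 49 = 7^2 (b=7); 7→8: 8^2 = 64; 64−1 = 63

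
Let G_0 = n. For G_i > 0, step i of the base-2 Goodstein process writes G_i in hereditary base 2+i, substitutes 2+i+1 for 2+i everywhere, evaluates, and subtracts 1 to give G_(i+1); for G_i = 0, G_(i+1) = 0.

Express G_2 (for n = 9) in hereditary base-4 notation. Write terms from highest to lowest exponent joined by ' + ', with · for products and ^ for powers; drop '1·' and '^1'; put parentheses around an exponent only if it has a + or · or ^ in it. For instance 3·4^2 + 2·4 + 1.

3·4^4 + 3·4^3 + 3·4^2 + 3·4 + 3

[0] 9 ≡ 2^(2 + 1) + 1 (base 2). Lift 3: 82. −1: 81.
[1] 81 ≡ 3^(3 + 1) (base 3). Lift 4: 1024. −1: 1023.
[2] 1023 ≡ 3·4^4 + 3·4^3 + 3·4^2 + 3·4 + 3 (base 4). Lift 5: 9843. −1: 9842.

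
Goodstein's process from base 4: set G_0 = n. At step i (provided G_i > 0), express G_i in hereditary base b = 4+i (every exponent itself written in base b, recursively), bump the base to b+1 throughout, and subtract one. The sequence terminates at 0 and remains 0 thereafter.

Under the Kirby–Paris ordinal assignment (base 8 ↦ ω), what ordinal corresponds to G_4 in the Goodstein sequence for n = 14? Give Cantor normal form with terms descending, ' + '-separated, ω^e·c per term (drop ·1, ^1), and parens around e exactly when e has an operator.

14 —HB4→ 3·4 + 2 —bump→ 3·5 + 2 = 17 —(−1)→ 16
16 —HB5→ 3·5 + 1 —bump→ 3·6 + 1 = 19 —(−1)→ 18
18 —HB6→ 3·6 —bump→ 3·7 = 21 —(−1)→ 20
20 —HB7→ 2·7 + 6 —bump→ 2·8 + 6 = 22 —(−1)→ 21

ω·2 + 5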